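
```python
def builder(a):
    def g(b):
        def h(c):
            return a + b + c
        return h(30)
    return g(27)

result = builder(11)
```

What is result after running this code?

Step 1: a = 11, b = 27, c = 30 across three nested scopes.
Step 2: h() accesses all three via LEGB rule.
Step 3: result = 11 + 27 + 30 = 68

The answer is 68.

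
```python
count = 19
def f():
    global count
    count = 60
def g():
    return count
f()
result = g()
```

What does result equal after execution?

Step 1: count = 19.
Step 2: f() sets global count = 60.
Step 3: g() reads global count = 60. result = 60

The answer is 60.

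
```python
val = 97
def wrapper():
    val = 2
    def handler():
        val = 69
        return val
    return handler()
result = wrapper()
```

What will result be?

Step 1: Three scopes define val: global (97), wrapper (2), handler (69).
Step 2: handler() has its own local val = 69, which shadows both enclosing and global.
Step 3: result = 69 (local wins in LEGB)

The answer is 69.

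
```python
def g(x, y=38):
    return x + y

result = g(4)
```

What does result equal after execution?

Step 1: g(4) uses default y = 38.
Step 2: Returns 4 + 38 = 42.
Step 3: result = 42

The answer is 42.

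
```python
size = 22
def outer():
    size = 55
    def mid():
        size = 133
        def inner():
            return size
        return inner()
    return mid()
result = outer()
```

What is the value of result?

Step 1: Three levels of shadowing: global 22, outer 55, mid 133.
Step 2: inner() finds size = 133 in enclosing mid() scope.
Step 3: result = 133

The answer is 133.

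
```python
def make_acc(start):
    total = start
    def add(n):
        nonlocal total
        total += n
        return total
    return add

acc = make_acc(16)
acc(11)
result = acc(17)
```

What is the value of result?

Step 1: make_acc(16) creates closure with total = 16.
Step 2: First acc(11): total = 16 + 11 = 27.
Step 3: Second acc(17): total = 27 + 17 = 44. result = 44

The answer is 44.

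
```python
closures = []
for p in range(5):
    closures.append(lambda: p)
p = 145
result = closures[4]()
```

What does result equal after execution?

Step 1: Lambdas capture the variable p by reference, not by value.
Step 2: After the loop, p is reassigned to 145.
Step 3: closures[4]() looks up the current p = 145. result = 145

The answer is 145.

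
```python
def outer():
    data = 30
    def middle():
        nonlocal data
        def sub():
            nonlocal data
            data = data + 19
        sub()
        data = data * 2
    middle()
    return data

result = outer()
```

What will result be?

Step 1: data = 30.
Step 2: sub() adds 19: data = 30 + 19 = 49.
Step 3: middle() doubles: data = 49 * 2 = 98.
Step 4: result = 98

The answer is 98.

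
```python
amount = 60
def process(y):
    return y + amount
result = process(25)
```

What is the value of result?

Step 1: amount = 60 is defined globally.
Step 2: process(25) uses parameter y = 25 and looks up amount from global scope = 60.
Step 3: result = 25 + 60 = 85

The answer is 85.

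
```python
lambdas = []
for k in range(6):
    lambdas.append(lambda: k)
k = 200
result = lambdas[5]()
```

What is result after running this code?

Step 1: Lambdas capture the variable k by reference, not by value.
Step 2: After the loop, k is reassigned to 200.
Step 3: lambdas[5]() looks up the current k = 200. result = 200

The answer is 200.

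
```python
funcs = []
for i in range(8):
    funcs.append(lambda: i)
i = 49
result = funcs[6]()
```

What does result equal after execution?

Step 1: Lambdas capture the variable i by reference, not by value.
Step 2: After the loop, i is reassigned to 49.
Step 3: funcs[6]() looks up the current i = 49. result = 49

The answer is 49.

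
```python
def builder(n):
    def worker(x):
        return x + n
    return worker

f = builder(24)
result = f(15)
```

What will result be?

Step 1: builder(24) creates a closure that captures n = 24.
Step 2: f(15) calls the closure with x = 15, returning 15 + 24 = 39.
Step 3: result = 39

The answer is 39.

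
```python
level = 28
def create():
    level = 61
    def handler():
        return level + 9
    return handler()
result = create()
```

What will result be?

Step 1: create() shadows global level with level = 61.
Step 2: handler() finds level = 61 in enclosing scope, computes 61 + 9 = 70.
Step 3: result = 70

The answer is 70.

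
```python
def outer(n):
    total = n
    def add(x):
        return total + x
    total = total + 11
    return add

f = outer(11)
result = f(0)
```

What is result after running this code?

Step 1: outer(11) sets total = 11, then total = 11 + 11 = 22.
Step 2: Closures capture by reference, so add sees total = 22.
Step 3: f(0) returns 22 + 0 = 22

The answer is 22.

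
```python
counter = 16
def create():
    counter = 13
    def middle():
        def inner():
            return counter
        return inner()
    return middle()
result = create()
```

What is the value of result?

Step 1: create() defines counter = 13. middle() and inner() have no local counter.
Step 2: inner() checks local (none), enclosing middle() (none), enclosing create() and finds counter = 13.
Step 3: result = 13

The answer is 13.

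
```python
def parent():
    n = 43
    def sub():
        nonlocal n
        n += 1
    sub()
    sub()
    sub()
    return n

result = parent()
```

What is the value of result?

Step 1: n starts at 43.
Step 2: sub() is called 3 times, each adding 1.
Step 3: n = 43 + 1 * 3 = 46

The answer is 46.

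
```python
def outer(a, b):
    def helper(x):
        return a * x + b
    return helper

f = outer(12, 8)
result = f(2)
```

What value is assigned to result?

Step 1: outer(12, 8) captures a = 12, b = 8.
Step 2: f(2) computes 12 * 2 + 8 = 32.
Step 3: result = 32

The answer is 32.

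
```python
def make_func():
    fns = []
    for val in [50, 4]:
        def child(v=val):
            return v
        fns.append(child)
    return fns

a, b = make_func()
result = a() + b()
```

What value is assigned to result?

Step 1: Default argument v=val captures val at each iteration.
Step 2: a() returns 50 (captured at first iteration), b() returns 4 (captured at second).
Step 3: result = 50 + 4 = 54

The answer is 54.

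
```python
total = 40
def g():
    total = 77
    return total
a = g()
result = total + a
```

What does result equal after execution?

Step 1: Global total = 40. g() returns local total = 77.
Step 2: a = 77. Global total still = 40.
Step 3: result = 40 + 77 = 117

The answer is 117.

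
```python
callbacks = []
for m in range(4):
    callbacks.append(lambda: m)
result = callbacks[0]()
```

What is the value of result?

Step 1: The loop creates 4 lambdas, all referencing the same variable m.
Step 2: After the loop, m = 3 (final value).
Step 3: callbacks[0]() looks up m at call time and finds 3. This is the late binding gotcha. result = 3

The answer is 3.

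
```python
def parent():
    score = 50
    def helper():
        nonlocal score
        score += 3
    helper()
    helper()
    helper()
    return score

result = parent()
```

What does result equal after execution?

Step 1: score starts at 50.
Step 2: helper() is called 3 times, each adding 3.
Step 3: score = 50 + 3 * 3 = 59

The answer is 59.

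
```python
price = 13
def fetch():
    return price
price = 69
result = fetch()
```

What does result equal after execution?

Step 1: price is first set to 13, then reassigned to 69.
Step 2: fetch() is called after the reassignment, so it looks up the current global price = 69.
Step 3: result = 69

The answer is 69.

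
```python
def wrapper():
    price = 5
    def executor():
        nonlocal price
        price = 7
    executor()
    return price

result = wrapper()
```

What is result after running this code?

Step 1: wrapper() sets price = 5.
Step 2: executor() uses nonlocal to reassign price = 7.
Step 3: result = 7

The answer is 7.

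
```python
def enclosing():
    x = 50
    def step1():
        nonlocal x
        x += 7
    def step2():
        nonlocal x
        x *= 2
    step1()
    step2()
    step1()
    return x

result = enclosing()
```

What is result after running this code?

Step 1: x = 50.
Step 2: step1(): x = 50 + 7 = 57.
Step 3: step2(): x = 57 * 2 = 114.
Step 4: step1(): x = 114 + 7 = 121. result = 121

The answer is 121.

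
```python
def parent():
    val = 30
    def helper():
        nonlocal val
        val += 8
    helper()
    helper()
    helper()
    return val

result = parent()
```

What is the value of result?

Step 1: val starts at 30.
Step 2: helper() is called 3 times, each adding 8.
Step 3: val = 30 + 8 * 3 = 54

The answer is 54.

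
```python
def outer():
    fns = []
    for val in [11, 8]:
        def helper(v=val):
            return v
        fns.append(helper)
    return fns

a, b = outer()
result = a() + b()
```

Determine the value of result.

Step 1: Default argument v=val captures val at each iteration.
Step 2: a() returns 11 (captured at first iteration), b() returns 8 (captured at second).
Step 3: result = 11 + 8 = 19

The answer is 19.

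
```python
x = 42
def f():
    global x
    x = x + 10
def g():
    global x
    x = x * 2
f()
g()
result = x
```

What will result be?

Step 1: x = 42.
Step 2: f() adds 10: x = 42 + 10 = 52.
Step 3: g() doubles: x = 52 * 2 = 104.
Step 4: result = 104

The answer is 104.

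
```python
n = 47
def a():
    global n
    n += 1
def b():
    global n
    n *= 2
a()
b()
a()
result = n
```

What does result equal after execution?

Step 1: n = 47.
Step 2: a(): n = 47 + 1 = 48.
Step 3: b(): n = 48 * 2 = 96.
Step 4: a(): n = 96 + 1 = 97

The answer is 97.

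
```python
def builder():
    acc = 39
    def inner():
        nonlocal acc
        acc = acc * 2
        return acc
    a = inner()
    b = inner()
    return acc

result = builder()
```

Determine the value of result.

Step 1: acc starts at 39.
Step 2: First inner(): acc = 39 * 2 = 78.
Step 3: Second inner(): acc = 78 * 2 = 156.
Step 4: result = 156

The answer is 156.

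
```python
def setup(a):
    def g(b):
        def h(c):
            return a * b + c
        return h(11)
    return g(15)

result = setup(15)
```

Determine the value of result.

Step 1: a = 15, b = 15, c = 11.
Step 2: h() computes a * b + c = 15 * 15 + 11 = 236.
Step 3: result = 236

The answer is 236.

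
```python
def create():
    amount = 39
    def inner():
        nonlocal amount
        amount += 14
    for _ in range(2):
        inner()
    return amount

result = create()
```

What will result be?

Step 1: amount = 39.
Step 2: inner() is called 2 times in a loop, each adding 14 via nonlocal.
Step 3: amount = 39 + 14 * 2 = 67

The answer is 67.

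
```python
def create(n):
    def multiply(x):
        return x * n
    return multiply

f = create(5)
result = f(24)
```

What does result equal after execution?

Step 1: create(5) returns multiply closure with n = 5.
Step 2: f(24) computes 24 * 5 = 120.
Step 3: result = 120

The answer is 120.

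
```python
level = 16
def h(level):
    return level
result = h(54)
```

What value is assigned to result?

Step 1: Global level = 16.
Step 2: h(54) takes parameter level = 54, which shadows the global.
Step 3: result = 54

The answer is 54.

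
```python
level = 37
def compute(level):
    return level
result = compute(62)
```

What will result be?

Step 1: Global level = 37.
Step 2: compute(62) takes parameter level = 62, which shadows the global.
Step 3: result = 62

The answer is 62.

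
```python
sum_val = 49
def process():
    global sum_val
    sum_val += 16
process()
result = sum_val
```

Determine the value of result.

Step 1: sum_val = 49 globally.
Step 2: process() modifies global sum_val: sum_val += 16 = 65.
Step 3: result = 65

The answer is 65.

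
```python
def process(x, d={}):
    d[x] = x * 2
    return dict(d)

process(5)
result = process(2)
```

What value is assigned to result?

Step 1: Mutable default dict is shared across calls.
Step 2: First call adds 5: 10. Second call adds 2: 4.
Step 3: result = {5: 10, 2: 4}

The answer is {5: 10, 2: 4}.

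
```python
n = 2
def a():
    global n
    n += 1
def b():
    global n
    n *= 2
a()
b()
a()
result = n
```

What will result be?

Step 1: n = 2.
Step 2: a(): n = 2 + 1 = 3.
Step 3: b(): n = 3 * 2 = 6.
Step 4: a(): n = 6 + 1 = 7

The answer is 7.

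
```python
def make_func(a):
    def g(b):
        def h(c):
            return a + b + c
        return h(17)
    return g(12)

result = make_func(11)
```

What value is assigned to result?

Step 1: a = 11, b = 12, c = 17 across three nested scopes.
Step 2: h() accesses all three via LEGB rule.
Step 3: result = 11 + 12 + 17 = 40

The answer is 40.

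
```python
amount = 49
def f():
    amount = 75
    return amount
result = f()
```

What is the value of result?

Step 1: Global amount = 49.
Step 2: f() creates local amount = 75, shadowing the global.
Step 3: Returns local amount = 75. result = 75

The answer is 75.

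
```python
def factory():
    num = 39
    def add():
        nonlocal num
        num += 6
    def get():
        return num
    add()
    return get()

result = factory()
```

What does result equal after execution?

Step 1: num = 39. add() modifies it via nonlocal, get() reads it.
Step 2: add() makes num = 39 + 6 = 45.
Step 3: get() returns 45. result = 45

The answer is 45.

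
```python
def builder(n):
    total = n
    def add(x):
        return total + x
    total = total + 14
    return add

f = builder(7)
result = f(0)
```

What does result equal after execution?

Step 1: builder(7) sets total = 7, then total = 7 + 14 = 21.
Step 2: Closures capture by reference, so add sees total = 21.
Step 3: f(0) returns 21 + 0 = 21

The answer is 21.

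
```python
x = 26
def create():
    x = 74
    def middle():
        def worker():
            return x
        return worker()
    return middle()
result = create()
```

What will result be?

Step 1: create() defines x = 74. middle() and worker() have no local x.
Step 2: worker() checks local (none), enclosing middle() (none), enclosing create() and finds x = 74.
Step 3: result = 74

The answer is 74.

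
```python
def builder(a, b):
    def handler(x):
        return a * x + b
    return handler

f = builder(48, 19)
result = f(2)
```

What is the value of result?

Step 1: builder(48, 19) captures a = 48, b = 19.
Step 2: f(2) computes 48 * 2 + 19 = 115.
Step 3: result = 115

The answer is 115.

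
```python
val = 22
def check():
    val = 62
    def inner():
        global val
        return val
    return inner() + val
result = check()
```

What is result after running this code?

Step 1: Global val = 22. check() shadows with local val = 62.
Step 2: inner() uses global keyword, so inner() returns global val = 22.
Step 3: check() returns 22 + 62 = 84

The answer is 84.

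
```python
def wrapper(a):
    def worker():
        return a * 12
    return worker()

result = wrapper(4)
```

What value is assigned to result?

Step 1: wrapper(4) binds parameter a = 4.
Step 2: worker() accesses a = 4 from enclosing scope.
Step 3: result = 4 * 12 = 48

The answer is 48.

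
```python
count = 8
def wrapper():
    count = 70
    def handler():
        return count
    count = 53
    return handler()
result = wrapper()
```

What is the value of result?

Step 1: wrapper() sets count = 70, then later count = 53.
Step 2: handler() is called after count is reassigned to 53. Closures capture variables by reference, not by value.
Step 3: result = 53

The answer is 53.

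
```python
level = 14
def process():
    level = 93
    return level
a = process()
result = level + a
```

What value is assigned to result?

Step 1: Global level = 14. process() returns local level = 93.
Step 2: a = 93. Global level still = 14.
Step 3: result = 14 + 93 = 107

The answer is 107.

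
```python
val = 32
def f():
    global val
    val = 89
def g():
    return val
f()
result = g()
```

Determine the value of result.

Step 1: val = 32.
Step 2: f() sets global val = 89.
Step 3: g() reads global val = 89. result = 89

The answer is 89.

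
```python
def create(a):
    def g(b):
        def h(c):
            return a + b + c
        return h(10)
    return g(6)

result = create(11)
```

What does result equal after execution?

Step 1: a = 11, b = 6, c = 10 across three nested scopes.
Step 2: h() accesses all three via LEGB rule.
Step 3: result = 11 + 6 + 10 = 27

The answer is 27.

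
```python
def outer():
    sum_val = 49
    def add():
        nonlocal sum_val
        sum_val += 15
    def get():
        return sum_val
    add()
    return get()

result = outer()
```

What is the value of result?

Step 1: sum_val = 49. add() modifies it via nonlocal, get() reads it.
Step 2: add() makes sum_val = 49 + 15 = 64.
Step 3: get() returns 64. result = 64

The answer is 64.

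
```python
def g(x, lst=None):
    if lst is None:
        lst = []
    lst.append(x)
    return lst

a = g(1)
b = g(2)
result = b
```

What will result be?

Step 1: None default with guard creates a NEW list each call.
Step 2: a = [1] (fresh list). b = [2] (another fresh list).
Step 3: result = [2] (this is the fix for mutable default)

The answer is [2].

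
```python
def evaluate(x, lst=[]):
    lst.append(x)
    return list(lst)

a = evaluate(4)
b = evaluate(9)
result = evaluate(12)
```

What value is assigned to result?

Step 1: Default list is shared. list() creates copies for return values.
Step 2: Internal list grows: [4] -> [4, 9] -> [4, 9, 12].
Step 3: result = [4, 9, 12]

The answer is [4, 9, 12].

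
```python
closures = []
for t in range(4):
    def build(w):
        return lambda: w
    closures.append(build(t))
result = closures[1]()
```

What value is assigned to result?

Step 1: build(t) creates a new scope capturing w = t at call time.
Step 2: closures[1] = build(1), so its lambda captures w = 1.
Step 3: result = 1 (closure factory fixes late binding)

The answer is 1.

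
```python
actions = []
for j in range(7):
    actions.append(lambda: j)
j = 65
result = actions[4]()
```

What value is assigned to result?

Step 1: Lambdas capture the variable j by reference, not by value.
Step 2: After the loop, j is reassigned to 65.
Step 3: actions[4]() looks up the current j = 65. result = 65

The answer is 65.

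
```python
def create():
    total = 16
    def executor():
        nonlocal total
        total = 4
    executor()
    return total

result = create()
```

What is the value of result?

Step 1: create() sets total = 16.
Step 2: executor() uses nonlocal to reassign total = 4.
Step 3: result = 4

The answer is 4.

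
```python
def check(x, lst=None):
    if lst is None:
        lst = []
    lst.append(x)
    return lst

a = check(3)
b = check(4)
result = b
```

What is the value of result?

Step 1: None default with guard creates a NEW list each call.
Step 2: a = [3] (fresh list). b = [4] (another fresh list).
Step 3: result = [4] (this is the fix for mutable default)

The answer is [4].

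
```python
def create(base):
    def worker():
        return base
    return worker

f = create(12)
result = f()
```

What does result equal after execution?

Step 1: create(12) creates closure capturing base = 12.
Step 2: f() returns the captured base = 12.
Step 3: result = 12

The answer is 12.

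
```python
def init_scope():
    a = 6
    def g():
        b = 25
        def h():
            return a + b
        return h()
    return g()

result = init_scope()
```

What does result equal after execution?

Step 1: init_scope() defines a = 6. g() defines b = 25.
Step 2: h() accesses both from enclosing scopes: a = 6, b = 25.
Step 3: result = 6 + 25 = 31

The answer is 31.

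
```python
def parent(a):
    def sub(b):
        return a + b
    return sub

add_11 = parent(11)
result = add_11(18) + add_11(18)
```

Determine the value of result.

Step 1: add_11 captures a = 11.
Step 2: add_11(18) = 11 + 18 = 29, called twice.
Step 3: result = 29 + 29 = 58

The answer is 58.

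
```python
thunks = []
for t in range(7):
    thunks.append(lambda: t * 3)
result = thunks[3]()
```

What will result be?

Step 1: All lambdas reference the same variable t (late binding).
Step 2: After the loop, t = 6. Every lambda returns t * 3.
Step 3: thunks[3]() = 6 * 3 = 18

The answer is 18.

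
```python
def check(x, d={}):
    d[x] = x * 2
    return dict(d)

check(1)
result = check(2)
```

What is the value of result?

Step 1: Mutable default dict is shared across calls.
Step 2: First call adds 1: 2. Second call adds 2: 4.
Step 3: result = {1: 2, 2: 4}

The answer is {1: 2, 2: 4}.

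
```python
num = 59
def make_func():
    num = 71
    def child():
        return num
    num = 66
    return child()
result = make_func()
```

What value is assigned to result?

Step 1: make_func() sets num = 71, then later num = 66.
Step 2: child() is called after num is reassigned to 66. Closures capture variables by reference, not by value.
Step 3: result = 66

The answer is 66.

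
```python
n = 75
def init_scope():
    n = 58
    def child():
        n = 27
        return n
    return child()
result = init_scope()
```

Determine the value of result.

Step 1: Three scopes define n: global (75), init_scope (58), child (27).
Step 2: child() has its own local n = 27, which shadows both enclosing and global.
Step 3: result = 27 (local wins in LEGB)

The answer is 27.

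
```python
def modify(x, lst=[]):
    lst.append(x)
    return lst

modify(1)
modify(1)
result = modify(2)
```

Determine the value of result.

Step 1: Mutable default argument gotcha! The list [] is created once.
Step 2: Each call appends to the SAME list: [1], [1, 1], [1, 1, 2].
Step 3: result = [1, 1, 2]

The answer is [1, 1, 2].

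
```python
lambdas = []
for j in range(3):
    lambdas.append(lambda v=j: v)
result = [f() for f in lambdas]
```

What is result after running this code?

Step 1: Default arg v=j captures j at each iteration.
Step 2: Each lambda has its own default: 0, 1, ..., 2.
Step 3: result = [0, 1, 2]

The answer is [0, 1, 2].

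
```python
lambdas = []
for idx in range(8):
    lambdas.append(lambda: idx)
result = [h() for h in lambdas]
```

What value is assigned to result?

Step 1: All 8 lambdas share the same variable idx.
Step 2: After the loop, idx = 7.
Step 3: Each call returns 7. result = [7, 7, 7, 7, 7, 7, 7, 7]

The answer is [7, 7, 7, 7, 7, 7, 7, 7].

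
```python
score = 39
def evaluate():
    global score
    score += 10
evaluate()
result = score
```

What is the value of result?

Step 1: score = 39 globally.
Step 2: evaluate() modifies global score: score += 10 = 49.
Step 3: result = 49

The answer is 49.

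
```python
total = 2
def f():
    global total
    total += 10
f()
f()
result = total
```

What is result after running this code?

Step 1: total = 2.
Step 2: First f(): total = 2 + 10 = 12.
Step 3: Second f(): total = 12 + 10 = 22. result = 22

The answer is 22.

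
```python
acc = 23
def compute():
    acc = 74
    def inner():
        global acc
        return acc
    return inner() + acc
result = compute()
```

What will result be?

Step 1: Global acc = 23. compute() shadows with local acc = 74.
Step 2: inner() uses global keyword, so inner() returns global acc = 23.
Step 3: compute() returns 23 + 74 = 97

The answer is 97.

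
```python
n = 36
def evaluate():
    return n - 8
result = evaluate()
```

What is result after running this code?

Step 1: n = 36 is defined globally.
Step 2: evaluate() looks up n from global scope = 36, then computes 36 - 8 = 28.
Step 3: result = 28

The answer is 28.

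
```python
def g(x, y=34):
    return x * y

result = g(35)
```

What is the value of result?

Step 1: g(35) uses default y = 34.
Step 2: Returns 35 * 34 = 1190.
Step 3: result = 1190

The answer is 1190.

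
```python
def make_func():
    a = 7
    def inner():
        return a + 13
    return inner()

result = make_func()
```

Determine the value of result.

Step 1: make_func() defines a = 7.
Step 2: inner() reads a = 7 from enclosing scope, returns 7 + 13 = 20.
Step 3: result = 20

The answer is 20.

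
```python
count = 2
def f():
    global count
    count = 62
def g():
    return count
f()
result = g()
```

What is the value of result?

Step 1: count = 2.
Step 2: f() sets global count = 62.
Step 3: g() reads global count = 62. result = 62

The answer is 62.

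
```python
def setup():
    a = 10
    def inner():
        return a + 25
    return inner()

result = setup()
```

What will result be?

Step 1: setup() defines a = 10.
Step 2: inner() reads a = 10 from enclosing scope, returns 10 + 25 = 35.
Step 3: result = 35

The answer is 35.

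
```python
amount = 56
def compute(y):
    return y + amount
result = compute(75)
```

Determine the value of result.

Step 1: amount = 56 is defined globally.
Step 2: compute(75) uses parameter y = 75 and looks up amount from global scope = 56.
Step 3: result = 75 + 56 = 131

The answer is 131.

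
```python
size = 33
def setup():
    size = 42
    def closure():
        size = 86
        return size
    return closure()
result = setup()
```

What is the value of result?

Step 1: Three scopes define size: global (33), setup (42), closure (86).
Step 2: closure() has its own local size = 86, which shadows both enclosing and global.
Step 3: result = 86 (local wins in LEGB)

The answer is 86.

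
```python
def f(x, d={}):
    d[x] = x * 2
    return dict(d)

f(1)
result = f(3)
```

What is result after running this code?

Step 1: Mutable default dict is shared across calls.
Step 2: First call adds 1: 2. Second call adds 3: 6.
Step 3: result = {1: 2, 3: 6}

The answer is {1: 2, 3: 6}.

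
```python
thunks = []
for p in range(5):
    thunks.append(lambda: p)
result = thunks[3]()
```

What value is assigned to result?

Step 1: The loop creates 5 lambdas, all referencing the same variable p.
Step 2: After the loop, p = 4 (final value).
Step 3: thunks[3]() looks up p at call time and finds 4. This is the late binding gotcha. result = 4

The answer is 4.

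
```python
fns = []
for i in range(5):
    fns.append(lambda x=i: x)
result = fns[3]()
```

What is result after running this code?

Step 1: Default argument x=i captures i's value at each iteration.
Step 2: fns[3] captured x = 3 when i was 3.
Step 3: result = 3

The answer is 3.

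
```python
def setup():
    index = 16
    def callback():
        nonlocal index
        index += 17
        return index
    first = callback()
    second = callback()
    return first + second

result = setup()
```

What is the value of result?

Step 1: index starts at 16.
Step 2: First call: index = 16 + 17 = 33, returns 33.
Step 3: Second call: index = 33 + 17 = 50, returns 50.
Step 4: result = 33 + 50 = 83

The answer is 83.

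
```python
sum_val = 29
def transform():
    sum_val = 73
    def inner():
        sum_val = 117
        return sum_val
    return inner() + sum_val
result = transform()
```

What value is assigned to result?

Step 1: transform() has local sum_val = 73. inner() has local sum_val = 117.
Step 2: inner() returns its local sum_val = 117.
Step 3: transform() returns 117 + its own sum_val (73) = 190

The answer is 190.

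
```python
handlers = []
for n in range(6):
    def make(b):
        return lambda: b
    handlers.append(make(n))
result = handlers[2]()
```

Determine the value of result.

Step 1: make(n) creates a new scope capturing b = n at call time.
Step 2: handlers[2] = make(2), so its lambda captures b = 2.
Step 3: result = 2 (closure factory fixes late binding)

The answer is 2.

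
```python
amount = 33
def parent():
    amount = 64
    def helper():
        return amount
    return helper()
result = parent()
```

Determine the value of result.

Step 1: amount = 33 globally, but parent() defines amount = 64 locally.
Step 2: helper() looks up amount. Not in local scope, so checks enclosing scope (parent) and finds amount = 64.
Step 3: result = 64

The answer is 64.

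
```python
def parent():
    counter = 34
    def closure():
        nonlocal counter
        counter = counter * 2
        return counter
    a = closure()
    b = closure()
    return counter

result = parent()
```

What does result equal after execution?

Step 1: counter starts at 34.
Step 2: First closure(): counter = 34 * 2 = 68.
Step 3: Second closure(): counter = 68 * 2 = 136.
Step 4: result = 136

The answer is 136.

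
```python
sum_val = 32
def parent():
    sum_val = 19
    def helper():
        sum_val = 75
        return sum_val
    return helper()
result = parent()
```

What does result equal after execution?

Step 1: Three scopes define sum_val: global (32), parent (19), helper (75).
Step 2: helper() has its own local sum_val = 75, which shadows both enclosing and global.
Step 3: result = 75 (local wins in LEGB)

The answer is 75.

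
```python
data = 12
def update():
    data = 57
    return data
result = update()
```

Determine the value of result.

Step 1: Global data = 12.
Step 2: update() creates local data = 57, shadowing the global.
Step 3: Returns local data = 57. result = 57

The answer is 57.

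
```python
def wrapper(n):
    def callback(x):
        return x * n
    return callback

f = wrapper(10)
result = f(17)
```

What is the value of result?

Step 1: wrapper(10) creates a closure capturing n = 10.
Step 2: f(17) computes 17 * 10 = 170.
Step 3: result = 170

The answer is 170.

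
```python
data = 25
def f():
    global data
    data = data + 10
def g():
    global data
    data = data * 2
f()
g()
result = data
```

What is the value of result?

Step 1: data = 25.
Step 2: f() adds 10: data = 25 + 10 = 35.
Step 3: g() doubles: data = 35 * 2 = 70.
Step 4: result = 70

The answer is 70.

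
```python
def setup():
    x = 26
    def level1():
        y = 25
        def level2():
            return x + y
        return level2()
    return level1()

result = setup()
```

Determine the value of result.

Step 1: x = 26 in setup. y = 25 in level1.
Step 2: level2() reads x = 26 and y = 25 from enclosing scopes.
Step 3: result = 26 + 25 = 51

The answer is 51.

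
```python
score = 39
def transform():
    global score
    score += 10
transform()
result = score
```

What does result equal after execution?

Step 1: score = 39 globally.
Step 2: transform() modifies global score: score += 10 = 49.
Step 3: result = 49

The answer is 49.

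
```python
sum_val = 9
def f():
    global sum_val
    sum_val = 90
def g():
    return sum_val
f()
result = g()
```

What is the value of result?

Step 1: sum_val = 9.
Step 2: f() sets global sum_val = 90.
Step 3: g() reads global sum_val = 90. result = 90

The answer is 90.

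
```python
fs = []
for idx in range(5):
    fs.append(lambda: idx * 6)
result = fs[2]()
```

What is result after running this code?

Step 1: All lambdas reference the same variable idx (late binding).
Step 2: After the loop, idx = 4. Every lambda returns idx * 6.
Step 3: fs[2]() = 4 * 6 = 24

The answer is 24.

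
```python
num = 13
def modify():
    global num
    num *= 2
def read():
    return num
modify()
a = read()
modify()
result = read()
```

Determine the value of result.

Step 1: num = 13.
Step 2: First modify(): num = 13 * 2 = 26.
Step 3: Second modify(): num = 26 * 2 = 52.
Step 4: read() returns 52

The answer is 52.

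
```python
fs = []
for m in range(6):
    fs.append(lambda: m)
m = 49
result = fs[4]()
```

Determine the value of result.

Step 1: Lambdas capture the variable m by reference, not by value.
Step 2: After the loop, m is reassigned to 49.
Step 3: fs[4]() looks up the current m = 49. result = 49

The answer is 49.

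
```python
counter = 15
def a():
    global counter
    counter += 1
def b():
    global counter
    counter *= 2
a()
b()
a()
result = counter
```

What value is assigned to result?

Step 1: counter = 15.
Step 2: a(): counter = 15 + 1 = 16.
Step 3: b(): counter = 16 * 2 = 32.
Step 4: a(): counter = 32 + 1 = 33

The answer is 33.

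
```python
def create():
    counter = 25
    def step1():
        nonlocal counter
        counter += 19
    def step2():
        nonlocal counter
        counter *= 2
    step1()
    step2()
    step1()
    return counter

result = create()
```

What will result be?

Step 1: counter = 25.
Step 2: step1(): counter = 25 + 19 = 44.
Step 3: step2(): counter = 44 * 2 = 88.
Step 4: step1(): counter = 88 + 19 = 107. result = 107

The answer is 107.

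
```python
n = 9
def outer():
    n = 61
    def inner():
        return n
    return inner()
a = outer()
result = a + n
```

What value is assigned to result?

Step 1: outer() has local n = 61. inner() reads from enclosing.
Step 2: outer() returns 61. Global n = 9 unchanged.
Step 3: result = 61 + 9 = 70

The answer is 70.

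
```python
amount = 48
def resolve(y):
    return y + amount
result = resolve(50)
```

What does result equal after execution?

Step 1: amount = 48 is defined globally.
Step 2: resolve(50) uses parameter y = 50 and looks up amount from global scope = 48.
Step 3: result = 50 + 48 = 98

The answer is 98.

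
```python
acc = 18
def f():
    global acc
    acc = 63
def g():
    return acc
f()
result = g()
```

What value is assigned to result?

Step 1: acc = 18.
Step 2: f() sets global acc = 63.
Step 3: g() reads global acc = 63. result = 63

The answer is 63.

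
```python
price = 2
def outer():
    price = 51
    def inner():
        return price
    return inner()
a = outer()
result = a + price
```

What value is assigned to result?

Step 1: outer() has local price = 51. inner() reads from enclosing.
Step 2: outer() returns 51. Global price = 2 unchanged.
Step 3: result = 51 + 2 = 53

The answer is 53.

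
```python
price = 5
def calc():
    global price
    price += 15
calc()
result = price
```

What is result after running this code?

Step 1: price = 5 globally.
Step 2: calc() modifies global price: price += 15 = 20.
Step 3: result = 20

The answer is 20.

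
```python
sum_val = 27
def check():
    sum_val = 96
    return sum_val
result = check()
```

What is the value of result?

Step 1: Global sum_val = 27.
Step 2: check() creates local sum_val = 96, shadowing the global.
Step 3: Returns local sum_val = 96. result = 96

The answer is 96.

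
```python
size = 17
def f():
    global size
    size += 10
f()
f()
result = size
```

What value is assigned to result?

Step 1: size = 17.
Step 2: First f(): size = 17 + 10 = 27.
Step 3: Second f(): size = 27 + 10 = 37. result = 37

The answer is 37.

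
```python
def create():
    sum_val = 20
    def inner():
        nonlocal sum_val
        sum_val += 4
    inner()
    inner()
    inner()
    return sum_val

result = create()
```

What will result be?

Step 1: sum_val starts at 20.
Step 2: inner() is called 3 times, each adding 4.
Step 3: sum_val = 20 + 4 * 3 = 32

The answer is 32.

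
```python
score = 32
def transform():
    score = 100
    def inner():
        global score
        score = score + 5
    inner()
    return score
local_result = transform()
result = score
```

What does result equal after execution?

Step 1: Global score = 32. transform() creates local score = 100.
Step 2: inner() declares global score and adds 5: global score = 32 + 5 = 37.
Step 3: transform() returns its local score = 100 (unaffected by inner).
Step 4: result = global score = 37

The answer is 37.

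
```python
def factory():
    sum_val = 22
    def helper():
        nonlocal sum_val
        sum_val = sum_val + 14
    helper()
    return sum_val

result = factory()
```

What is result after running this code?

Step 1: factory() sets sum_val = 22.
Step 2: helper() uses nonlocal to modify sum_val in factory's scope: sum_val = 22 + 14 = 36.
Step 3: factory() returns the modified sum_val = 36

The answer is 36.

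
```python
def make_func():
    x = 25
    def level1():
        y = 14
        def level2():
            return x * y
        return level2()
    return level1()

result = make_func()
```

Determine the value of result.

Step 1: x = 25 in make_func. y = 14 in level1.
Step 2: level2() reads x = 25 and y = 14 from enclosing scopes.
Step 3: result = 25 * 14 = 350

The answer is 350.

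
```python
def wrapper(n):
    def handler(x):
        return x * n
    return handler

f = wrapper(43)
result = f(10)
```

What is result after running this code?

Step 1: wrapper(43) creates a closure capturing n = 43.
Step 2: f(10) computes 10 * 43 = 430.
Step 3: result = 430

The answer is 430.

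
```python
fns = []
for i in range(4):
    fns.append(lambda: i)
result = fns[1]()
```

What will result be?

Step 1: The loop creates 4 lambdas, all referencing the same variable i.
Step 2: After the loop, i = 3 (final value).
Step 3: fns[1]() looks up i at call time and finds 3. This is the late binding gotcha. result = 3

The answer is 3.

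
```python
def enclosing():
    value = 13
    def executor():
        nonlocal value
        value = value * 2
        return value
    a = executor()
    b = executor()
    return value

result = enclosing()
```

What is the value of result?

Step 1: value starts at 13.
Step 2: First executor(): value = 13 * 2 = 26.
Step 3: Second executor(): value = 26 * 2 = 52.
Step 4: result = 52

The answer is 52.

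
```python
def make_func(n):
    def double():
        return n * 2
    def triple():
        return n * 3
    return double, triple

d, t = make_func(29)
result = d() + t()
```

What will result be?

Step 1: Both closures capture the same n = 29.
Step 2: d() = 29 * 2 = 58, t() = 29 * 3 = 87.
Step 3: result = 58 + 87 = 145

The answer is 145.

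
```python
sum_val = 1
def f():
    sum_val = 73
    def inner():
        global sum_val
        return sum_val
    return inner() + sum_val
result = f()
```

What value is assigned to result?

Step 1: Global sum_val = 1. f() shadows with local sum_val = 73.
Step 2: inner() uses global keyword, so inner() returns global sum_val = 1.
Step 3: f() returns 1 + 73 = 74

The answer is 74.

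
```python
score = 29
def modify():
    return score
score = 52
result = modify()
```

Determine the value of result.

Step 1: score is first set to 29, then reassigned to 52.
Step 2: modify() is called after the reassignment, so it looks up the current global score = 52.
Step 3: result = 52

The answer is 52.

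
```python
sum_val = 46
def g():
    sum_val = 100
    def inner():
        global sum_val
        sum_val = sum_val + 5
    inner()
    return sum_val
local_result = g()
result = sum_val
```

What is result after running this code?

Step 1: Global sum_val = 46. g() creates local sum_val = 100.
Step 2: inner() declares global sum_val and adds 5: global sum_val = 46 + 5 = 51.
Step 3: g() returns its local sum_val = 100 (unaffected by inner).
Step 4: result = global sum_val = 51

The answer is 51.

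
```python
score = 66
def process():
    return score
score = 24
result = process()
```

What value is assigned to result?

Step 1: score is first set to 66, then reassigned to 24.
Step 2: process() is called after the reassignment, so it looks up the current global score = 24.
Step 3: result = 24

The answer is 24.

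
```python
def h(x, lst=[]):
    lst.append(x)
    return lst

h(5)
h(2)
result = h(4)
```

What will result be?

Step 1: Mutable default argument gotcha! The list [] is created once.
Step 2: Each call appends to the SAME list: [5], [5, 2], [5, 2, 4].
Step 3: result = [5, 2, 4]

The answer is [5, 2, 4].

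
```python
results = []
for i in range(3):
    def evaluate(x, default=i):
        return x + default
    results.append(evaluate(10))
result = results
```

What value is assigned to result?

Step 1: Default argument default=i is evaluated at function definition time.
Step 2: Each iteration creates evaluate with default = current i value.
Step 3: evaluate(10) returns 10 + default. results = [10, 11, 12]

The answer is [10, 11, 12].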